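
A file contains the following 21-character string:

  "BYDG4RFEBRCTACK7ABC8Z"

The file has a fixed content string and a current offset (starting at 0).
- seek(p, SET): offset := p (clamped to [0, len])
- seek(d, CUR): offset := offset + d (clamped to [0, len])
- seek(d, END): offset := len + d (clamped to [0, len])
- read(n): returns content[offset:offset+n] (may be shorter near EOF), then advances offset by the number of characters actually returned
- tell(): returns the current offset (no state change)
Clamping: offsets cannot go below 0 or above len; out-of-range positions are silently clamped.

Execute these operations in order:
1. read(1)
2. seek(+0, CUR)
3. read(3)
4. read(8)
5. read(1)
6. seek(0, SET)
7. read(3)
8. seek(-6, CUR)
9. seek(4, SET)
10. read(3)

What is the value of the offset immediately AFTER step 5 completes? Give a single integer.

Answer: 13

Derivation:
After 1 (read(1)): returned 'B', offset=1
After 2 (seek(+0, CUR)): offset=1
After 3 (read(3)): returned 'YDG', offset=4
After 4 (read(8)): returned '4RFEBRCT', offset=12
After 5 (read(1)): returned 'A', offset=13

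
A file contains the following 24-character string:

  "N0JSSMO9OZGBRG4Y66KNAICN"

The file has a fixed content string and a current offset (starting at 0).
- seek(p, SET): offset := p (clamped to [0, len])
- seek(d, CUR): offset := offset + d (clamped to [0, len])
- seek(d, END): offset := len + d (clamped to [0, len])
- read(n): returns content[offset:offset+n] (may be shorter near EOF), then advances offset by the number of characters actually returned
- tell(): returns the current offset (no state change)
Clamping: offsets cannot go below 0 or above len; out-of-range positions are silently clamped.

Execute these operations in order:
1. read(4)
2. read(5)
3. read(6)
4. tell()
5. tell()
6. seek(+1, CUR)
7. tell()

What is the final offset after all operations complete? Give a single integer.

Answer: 16

Derivation:
After 1 (read(4)): returned 'N0JS', offset=4
After 2 (read(5)): returned 'SMO9O', offset=9
After 3 (read(6)): returned 'ZGBRG4', offset=15
After 4 (tell()): offset=15
After 5 (tell()): offset=15
After 6 (seek(+1, CUR)): offset=16
After 7 (tell()): offset=16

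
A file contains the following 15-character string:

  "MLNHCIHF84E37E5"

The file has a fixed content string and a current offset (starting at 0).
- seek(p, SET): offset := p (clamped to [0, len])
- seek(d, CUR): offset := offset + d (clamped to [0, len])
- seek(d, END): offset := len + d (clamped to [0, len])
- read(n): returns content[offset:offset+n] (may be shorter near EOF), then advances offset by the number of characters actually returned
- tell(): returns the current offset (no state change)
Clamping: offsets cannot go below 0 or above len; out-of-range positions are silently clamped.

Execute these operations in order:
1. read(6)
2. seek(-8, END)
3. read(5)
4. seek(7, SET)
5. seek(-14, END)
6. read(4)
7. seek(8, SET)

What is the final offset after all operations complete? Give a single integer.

Answer: 8

Derivation:
After 1 (read(6)): returned 'MLNHCI', offset=6
After 2 (seek(-8, END)): offset=7
After 3 (read(5)): returned 'F84E3', offset=12
After 4 (seek(7, SET)): offset=7
After 5 (seek(-14, END)): offset=1
After 6 (read(4)): returned 'LNHC', offset=5
After 7 (seek(8, SET)): offset=8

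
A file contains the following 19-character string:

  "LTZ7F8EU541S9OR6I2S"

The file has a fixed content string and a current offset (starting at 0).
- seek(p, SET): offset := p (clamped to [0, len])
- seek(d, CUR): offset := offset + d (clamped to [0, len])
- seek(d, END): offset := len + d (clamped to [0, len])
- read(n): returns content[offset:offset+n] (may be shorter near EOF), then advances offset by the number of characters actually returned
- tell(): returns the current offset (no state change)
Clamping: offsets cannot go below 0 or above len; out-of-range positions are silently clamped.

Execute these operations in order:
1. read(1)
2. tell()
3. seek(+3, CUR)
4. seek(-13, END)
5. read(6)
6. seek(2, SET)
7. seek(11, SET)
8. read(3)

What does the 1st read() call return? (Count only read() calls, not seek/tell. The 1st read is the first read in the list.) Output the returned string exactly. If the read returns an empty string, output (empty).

After 1 (read(1)): returned 'L', offset=1
After 2 (tell()): offset=1
After 3 (seek(+3, CUR)): offset=4
After 4 (seek(-13, END)): offset=6
After 5 (read(6)): returned 'EU541S', offset=12
After 6 (seek(2, SET)): offset=2
After 7 (seek(11, SET)): offset=11
After 8 (read(3)): returned 'S9O', offset=14

Answer: L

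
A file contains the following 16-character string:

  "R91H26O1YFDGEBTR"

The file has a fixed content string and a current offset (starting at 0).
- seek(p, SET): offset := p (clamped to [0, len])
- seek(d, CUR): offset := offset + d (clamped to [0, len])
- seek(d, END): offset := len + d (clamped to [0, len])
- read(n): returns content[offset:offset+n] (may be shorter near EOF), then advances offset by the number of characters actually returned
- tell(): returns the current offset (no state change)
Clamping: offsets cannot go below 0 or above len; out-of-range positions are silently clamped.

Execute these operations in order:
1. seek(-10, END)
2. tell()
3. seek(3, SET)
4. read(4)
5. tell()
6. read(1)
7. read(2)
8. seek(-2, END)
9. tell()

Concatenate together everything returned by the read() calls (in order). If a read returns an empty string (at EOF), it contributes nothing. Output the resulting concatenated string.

Answer: H26O1YF

Derivation:
After 1 (seek(-10, END)): offset=6
After 2 (tell()): offset=6
After 3 (seek(3, SET)): offset=3
After 4 (read(4)): returned 'H26O', offset=7
After 5 (tell()): offset=7
After 6 (read(1)): returned '1', offset=8
After 7 (read(2)): returned 'YF', offset=10
After 8 (seek(-2, END)): offset=14
After 9 (tell()): offset=14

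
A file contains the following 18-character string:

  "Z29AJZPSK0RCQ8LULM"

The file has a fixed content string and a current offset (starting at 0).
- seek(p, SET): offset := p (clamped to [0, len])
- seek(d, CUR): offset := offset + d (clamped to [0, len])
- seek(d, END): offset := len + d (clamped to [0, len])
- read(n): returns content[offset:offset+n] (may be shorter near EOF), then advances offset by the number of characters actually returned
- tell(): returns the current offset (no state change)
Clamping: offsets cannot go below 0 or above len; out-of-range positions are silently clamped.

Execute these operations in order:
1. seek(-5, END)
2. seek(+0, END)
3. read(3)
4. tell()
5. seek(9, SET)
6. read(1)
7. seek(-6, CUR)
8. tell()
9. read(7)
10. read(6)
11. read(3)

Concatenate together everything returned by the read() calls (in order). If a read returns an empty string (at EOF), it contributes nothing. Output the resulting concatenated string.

Answer: 0JZPSK0RCQ8LULM

Derivation:
After 1 (seek(-5, END)): offset=13
After 2 (seek(+0, END)): offset=18
After 3 (read(3)): returned '', offset=18
After 4 (tell()): offset=18
After 5 (seek(9, SET)): offset=9
After 6 (read(1)): returned '0', offset=10
After 7 (seek(-6, CUR)): offset=4
After 8 (tell()): offset=4
After 9 (read(7)): returned 'JZPSK0R', offset=11
After 10 (read(6)): returned 'CQ8LUL', offset=17
After 11 (read(3)): returned 'M', offset=18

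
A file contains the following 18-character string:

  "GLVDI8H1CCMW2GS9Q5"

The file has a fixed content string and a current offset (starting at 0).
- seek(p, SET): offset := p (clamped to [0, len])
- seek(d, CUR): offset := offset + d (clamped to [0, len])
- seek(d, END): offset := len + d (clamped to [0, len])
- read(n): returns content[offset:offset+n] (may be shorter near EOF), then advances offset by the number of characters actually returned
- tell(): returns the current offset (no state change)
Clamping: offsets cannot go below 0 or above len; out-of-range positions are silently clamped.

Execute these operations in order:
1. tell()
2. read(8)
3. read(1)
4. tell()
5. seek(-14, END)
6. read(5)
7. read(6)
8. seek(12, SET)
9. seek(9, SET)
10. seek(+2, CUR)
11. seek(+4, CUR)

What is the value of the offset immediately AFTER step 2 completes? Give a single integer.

Answer: 8

Derivation:
After 1 (tell()): offset=0
After 2 (read(8)): returned 'GLVDI8H1', offset=8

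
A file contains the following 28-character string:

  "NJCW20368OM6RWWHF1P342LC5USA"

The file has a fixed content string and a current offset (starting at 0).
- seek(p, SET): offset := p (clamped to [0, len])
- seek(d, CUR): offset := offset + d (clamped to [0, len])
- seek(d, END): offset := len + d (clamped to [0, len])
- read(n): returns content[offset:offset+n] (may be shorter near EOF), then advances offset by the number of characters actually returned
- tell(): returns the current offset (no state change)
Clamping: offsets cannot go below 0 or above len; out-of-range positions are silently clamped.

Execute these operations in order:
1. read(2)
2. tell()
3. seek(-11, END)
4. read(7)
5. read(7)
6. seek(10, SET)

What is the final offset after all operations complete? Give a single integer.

Answer: 10

Derivation:
After 1 (read(2)): returned 'NJ', offset=2
After 2 (tell()): offset=2
After 3 (seek(-11, END)): offset=17
After 4 (read(7)): returned '1P342LC', offset=24
After 5 (read(7)): returned '5USA', offset=28
After 6 (seek(10, SET)): offset=10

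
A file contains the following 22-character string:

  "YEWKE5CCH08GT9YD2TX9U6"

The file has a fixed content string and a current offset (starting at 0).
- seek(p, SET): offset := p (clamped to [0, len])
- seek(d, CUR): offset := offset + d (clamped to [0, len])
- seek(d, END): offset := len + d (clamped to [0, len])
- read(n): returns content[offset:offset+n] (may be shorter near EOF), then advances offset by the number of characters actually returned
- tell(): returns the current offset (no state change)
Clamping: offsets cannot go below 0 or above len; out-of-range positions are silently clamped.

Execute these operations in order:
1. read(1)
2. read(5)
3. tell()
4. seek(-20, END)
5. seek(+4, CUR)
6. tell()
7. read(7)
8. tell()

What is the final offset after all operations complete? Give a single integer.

After 1 (read(1)): returned 'Y', offset=1
After 2 (read(5)): returned 'EWKE5', offset=6
After 3 (tell()): offset=6
After 4 (seek(-20, END)): offset=2
After 5 (seek(+4, CUR)): offset=6
After 6 (tell()): offset=6
After 7 (read(7)): returned 'CCH08GT', offset=13
After 8 (tell()): offset=13

Answer: 13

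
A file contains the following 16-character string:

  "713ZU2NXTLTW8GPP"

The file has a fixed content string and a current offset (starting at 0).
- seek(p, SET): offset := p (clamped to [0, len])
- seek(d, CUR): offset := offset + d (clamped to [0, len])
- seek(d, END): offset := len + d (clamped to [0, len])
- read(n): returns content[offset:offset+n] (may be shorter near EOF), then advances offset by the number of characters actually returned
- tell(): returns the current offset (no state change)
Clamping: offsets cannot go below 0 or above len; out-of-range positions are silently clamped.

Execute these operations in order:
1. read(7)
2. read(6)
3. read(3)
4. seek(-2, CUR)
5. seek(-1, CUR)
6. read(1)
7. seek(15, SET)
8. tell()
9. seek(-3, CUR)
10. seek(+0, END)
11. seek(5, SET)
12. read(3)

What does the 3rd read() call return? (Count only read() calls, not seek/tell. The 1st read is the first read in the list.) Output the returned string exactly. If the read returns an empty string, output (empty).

After 1 (read(7)): returned '713ZU2N', offset=7
After 2 (read(6)): returned 'XTLTW8', offset=13
After 3 (read(3)): returned 'GPP', offset=16
After 4 (seek(-2, CUR)): offset=14
After 5 (seek(-1, CUR)): offset=13
After 6 (read(1)): returned 'G', offset=14
After 7 (seek(15, SET)): offset=15
After 8 (tell()): offset=15
After 9 (seek(-3, CUR)): offset=12
After 10 (seek(+0, END)): offset=16
After 11 (seek(5, SET)): offset=5
After 12 (read(3)): returned '2NX', offset=8

Answer: GPP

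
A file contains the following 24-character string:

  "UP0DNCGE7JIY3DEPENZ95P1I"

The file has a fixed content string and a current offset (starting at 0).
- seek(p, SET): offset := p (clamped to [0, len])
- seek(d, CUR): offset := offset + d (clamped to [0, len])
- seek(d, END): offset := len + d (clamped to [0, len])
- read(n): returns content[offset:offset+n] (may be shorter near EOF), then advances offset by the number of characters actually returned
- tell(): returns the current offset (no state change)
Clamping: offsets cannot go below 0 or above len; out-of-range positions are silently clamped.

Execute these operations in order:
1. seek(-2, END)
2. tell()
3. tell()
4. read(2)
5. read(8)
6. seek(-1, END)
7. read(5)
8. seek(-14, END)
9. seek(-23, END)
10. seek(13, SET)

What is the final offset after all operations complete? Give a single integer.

After 1 (seek(-2, END)): offset=22
After 2 (tell()): offset=22
After 3 (tell()): offset=22
After 4 (read(2)): returned '1I', offset=24
After 5 (read(8)): returned '', offset=24
After 6 (seek(-1, END)): offset=23
After 7 (read(5)): returned 'I', offset=24
After 8 (seek(-14, END)): offset=10
After 9 (seek(-23, END)): offset=1
After 10 (seek(13, SET)): offset=13

Answer: 13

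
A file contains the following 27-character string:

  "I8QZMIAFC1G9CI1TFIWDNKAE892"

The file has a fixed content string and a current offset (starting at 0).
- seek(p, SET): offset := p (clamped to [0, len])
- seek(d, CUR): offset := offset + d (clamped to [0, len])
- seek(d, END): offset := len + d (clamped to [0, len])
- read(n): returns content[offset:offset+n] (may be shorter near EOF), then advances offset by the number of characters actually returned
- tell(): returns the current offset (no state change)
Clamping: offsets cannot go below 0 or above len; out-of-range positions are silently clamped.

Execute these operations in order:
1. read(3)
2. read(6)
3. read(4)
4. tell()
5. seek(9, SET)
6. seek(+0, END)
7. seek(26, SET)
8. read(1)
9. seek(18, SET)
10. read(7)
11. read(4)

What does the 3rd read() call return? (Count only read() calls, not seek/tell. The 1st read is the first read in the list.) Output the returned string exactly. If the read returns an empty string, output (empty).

After 1 (read(3)): returned 'I8Q', offset=3
After 2 (read(6)): returned 'ZMIAFC', offset=9
After 3 (read(4)): returned '1G9C', offset=13
After 4 (tell()): offset=13
After 5 (seek(9, SET)): offset=9
After 6 (seek(+0, END)): offset=27
After 7 (seek(26, SET)): offset=26
After 8 (read(1)): returned '2', offset=27
After 9 (seek(18, SET)): offset=18
After 10 (read(7)): returned 'WDNKAE8', offset=25
After 11 (read(4)): returned '92', offset=27

Answer: 1G9C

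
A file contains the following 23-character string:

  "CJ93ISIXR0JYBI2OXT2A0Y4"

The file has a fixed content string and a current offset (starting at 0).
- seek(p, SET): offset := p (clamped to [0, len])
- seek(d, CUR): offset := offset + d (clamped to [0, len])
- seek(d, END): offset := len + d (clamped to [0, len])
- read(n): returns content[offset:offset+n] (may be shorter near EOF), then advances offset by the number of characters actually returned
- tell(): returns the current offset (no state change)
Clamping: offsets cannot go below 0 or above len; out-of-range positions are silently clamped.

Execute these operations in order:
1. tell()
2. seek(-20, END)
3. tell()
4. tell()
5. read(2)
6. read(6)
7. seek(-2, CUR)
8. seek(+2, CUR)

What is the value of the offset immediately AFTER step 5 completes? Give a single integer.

Answer: 5

Derivation:
After 1 (tell()): offset=0
After 2 (seek(-20, END)): offset=3
After 3 (tell()): offset=3
After 4 (tell()): offset=3
After 5 (read(2)): returned '3I', offset=5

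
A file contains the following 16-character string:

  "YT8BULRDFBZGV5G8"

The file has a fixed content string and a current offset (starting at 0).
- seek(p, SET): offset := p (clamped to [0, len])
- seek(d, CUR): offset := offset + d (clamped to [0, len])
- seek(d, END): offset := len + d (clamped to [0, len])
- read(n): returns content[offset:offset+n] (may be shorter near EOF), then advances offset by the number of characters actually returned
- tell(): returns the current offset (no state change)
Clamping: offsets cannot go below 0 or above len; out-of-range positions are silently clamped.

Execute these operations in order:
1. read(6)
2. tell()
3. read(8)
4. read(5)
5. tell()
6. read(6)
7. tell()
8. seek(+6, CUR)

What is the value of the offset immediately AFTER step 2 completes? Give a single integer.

After 1 (read(6)): returned 'YT8BUL', offset=6
After 2 (tell()): offset=6

Answer: 6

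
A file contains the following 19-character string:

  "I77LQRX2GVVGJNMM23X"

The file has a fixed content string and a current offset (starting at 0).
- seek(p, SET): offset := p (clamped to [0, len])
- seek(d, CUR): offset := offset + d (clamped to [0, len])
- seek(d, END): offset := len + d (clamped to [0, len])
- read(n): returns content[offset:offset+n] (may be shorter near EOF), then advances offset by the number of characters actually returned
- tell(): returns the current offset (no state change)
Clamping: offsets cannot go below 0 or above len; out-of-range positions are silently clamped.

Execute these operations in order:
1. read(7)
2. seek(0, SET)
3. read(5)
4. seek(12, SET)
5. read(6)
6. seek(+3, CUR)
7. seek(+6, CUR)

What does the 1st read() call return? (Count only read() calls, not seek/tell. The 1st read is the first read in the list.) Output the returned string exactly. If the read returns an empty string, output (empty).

Answer: I77LQRX

Derivation:
After 1 (read(7)): returned 'I77LQRX', offset=7
After 2 (seek(0, SET)): offset=0
After 3 (read(5)): returned 'I77LQ', offset=5
After 4 (seek(12, SET)): offset=12
After 5 (read(6)): returned 'JNMM23', offset=18
After 6 (seek(+3, CUR)): offset=19
After 7 (seek(+6, CUR)): offset=19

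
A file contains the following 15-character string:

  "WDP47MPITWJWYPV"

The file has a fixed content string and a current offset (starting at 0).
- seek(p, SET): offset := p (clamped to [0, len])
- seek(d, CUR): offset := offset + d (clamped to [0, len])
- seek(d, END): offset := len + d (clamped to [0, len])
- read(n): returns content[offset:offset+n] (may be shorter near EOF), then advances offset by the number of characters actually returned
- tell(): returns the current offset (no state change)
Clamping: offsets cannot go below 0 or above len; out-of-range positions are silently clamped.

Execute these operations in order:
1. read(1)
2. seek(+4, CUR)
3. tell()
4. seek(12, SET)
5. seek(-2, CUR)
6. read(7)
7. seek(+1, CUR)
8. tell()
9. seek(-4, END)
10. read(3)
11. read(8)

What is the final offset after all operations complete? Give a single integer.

Answer: 15

Derivation:
After 1 (read(1)): returned 'W', offset=1
After 2 (seek(+4, CUR)): offset=5
After 3 (tell()): offset=5
After 4 (seek(12, SET)): offset=12
After 5 (seek(-2, CUR)): offset=10
After 6 (read(7)): returned 'JWYPV', offset=15
After 7 (seek(+1, CUR)): offset=15
After 8 (tell()): offset=15
After 9 (seek(-4, END)): offset=11
After 10 (read(3)): returned 'WYP', offset=14
After 11 (read(8)): returned 'V', offset=15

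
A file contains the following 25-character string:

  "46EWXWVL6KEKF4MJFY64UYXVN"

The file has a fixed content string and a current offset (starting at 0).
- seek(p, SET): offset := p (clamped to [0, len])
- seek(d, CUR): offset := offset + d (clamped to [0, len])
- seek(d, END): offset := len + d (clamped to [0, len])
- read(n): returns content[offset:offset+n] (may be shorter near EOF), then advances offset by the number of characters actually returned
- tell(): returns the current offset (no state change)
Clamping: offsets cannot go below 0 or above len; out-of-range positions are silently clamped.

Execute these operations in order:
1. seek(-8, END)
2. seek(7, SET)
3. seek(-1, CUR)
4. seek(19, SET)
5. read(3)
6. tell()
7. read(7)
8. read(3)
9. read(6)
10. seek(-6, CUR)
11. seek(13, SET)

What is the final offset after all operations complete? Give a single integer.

Answer: 13

Derivation:
After 1 (seek(-8, END)): offset=17
After 2 (seek(7, SET)): offset=7
After 3 (seek(-1, CUR)): offset=6
After 4 (seek(19, SET)): offset=19
After 5 (read(3)): returned '4UY', offset=22
After 6 (tell()): offset=22
After 7 (read(7)): returned 'XVN', offset=25
After 8 (read(3)): returned '', offset=25
After 9 (read(6)): returned '', offset=25
After 10 (seek(-6, CUR)): offset=19
After 11 (seek(13, SET)): offset=13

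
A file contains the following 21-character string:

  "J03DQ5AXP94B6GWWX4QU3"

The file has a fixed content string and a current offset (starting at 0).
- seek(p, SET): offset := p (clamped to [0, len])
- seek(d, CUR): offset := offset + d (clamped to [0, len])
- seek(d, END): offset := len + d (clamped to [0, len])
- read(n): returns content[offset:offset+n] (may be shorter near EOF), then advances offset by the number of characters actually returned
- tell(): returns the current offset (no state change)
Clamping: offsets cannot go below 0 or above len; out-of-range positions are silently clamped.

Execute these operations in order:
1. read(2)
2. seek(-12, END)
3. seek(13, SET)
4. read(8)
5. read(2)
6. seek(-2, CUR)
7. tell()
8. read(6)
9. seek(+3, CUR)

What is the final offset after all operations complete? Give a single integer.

After 1 (read(2)): returned 'J0', offset=2
After 2 (seek(-12, END)): offset=9
After 3 (seek(13, SET)): offset=13
After 4 (read(8)): returned 'GWWX4QU3', offset=21
After 5 (read(2)): returned '', offset=21
After 6 (seek(-2, CUR)): offset=19
After 7 (tell()): offset=19
After 8 (read(6)): returned 'U3', offset=21
After 9 (seek(+3, CUR)): offset=21

Answer: 21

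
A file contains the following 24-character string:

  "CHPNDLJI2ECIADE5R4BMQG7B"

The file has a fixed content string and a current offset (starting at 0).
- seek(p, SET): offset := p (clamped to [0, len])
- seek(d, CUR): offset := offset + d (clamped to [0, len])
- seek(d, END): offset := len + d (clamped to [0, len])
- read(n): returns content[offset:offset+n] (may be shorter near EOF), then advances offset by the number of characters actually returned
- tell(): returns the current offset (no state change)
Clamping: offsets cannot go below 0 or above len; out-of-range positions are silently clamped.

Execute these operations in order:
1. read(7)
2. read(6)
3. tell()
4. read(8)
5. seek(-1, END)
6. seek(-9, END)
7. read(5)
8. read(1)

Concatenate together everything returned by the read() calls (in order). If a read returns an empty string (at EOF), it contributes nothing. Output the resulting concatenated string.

After 1 (read(7)): returned 'CHPNDLJ', offset=7
After 2 (read(6)): returned 'I2ECIA', offset=13
After 3 (tell()): offset=13
After 4 (read(8)): returned 'DE5R4BMQ', offset=21
After 5 (seek(-1, END)): offset=23
After 6 (seek(-9, END)): offset=15
After 7 (read(5)): returned '5R4BM', offset=20
After 8 (read(1)): returned 'Q', offset=21

Answer: CHPNDLJI2ECIADE5R4BMQ5R4BMQ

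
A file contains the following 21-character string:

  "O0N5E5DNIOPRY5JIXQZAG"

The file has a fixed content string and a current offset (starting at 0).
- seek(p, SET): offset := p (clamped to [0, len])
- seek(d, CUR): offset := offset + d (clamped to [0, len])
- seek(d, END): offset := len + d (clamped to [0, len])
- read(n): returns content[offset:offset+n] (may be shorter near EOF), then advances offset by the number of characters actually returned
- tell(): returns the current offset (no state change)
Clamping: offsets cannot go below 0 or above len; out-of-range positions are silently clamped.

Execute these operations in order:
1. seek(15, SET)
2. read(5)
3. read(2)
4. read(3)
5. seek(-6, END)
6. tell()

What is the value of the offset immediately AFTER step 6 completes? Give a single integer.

Answer: 15

Derivation:
After 1 (seek(15, SET)): offset=15
After 2 (read(5)): returned 'IXQZA', offset=20
After 3 (read(2)): returned 'G', offset=21
After 4 (read(3)): returned '', offset=21
After 5 (seek(-6, END)): offset=15
After 6 (tell()): offset=15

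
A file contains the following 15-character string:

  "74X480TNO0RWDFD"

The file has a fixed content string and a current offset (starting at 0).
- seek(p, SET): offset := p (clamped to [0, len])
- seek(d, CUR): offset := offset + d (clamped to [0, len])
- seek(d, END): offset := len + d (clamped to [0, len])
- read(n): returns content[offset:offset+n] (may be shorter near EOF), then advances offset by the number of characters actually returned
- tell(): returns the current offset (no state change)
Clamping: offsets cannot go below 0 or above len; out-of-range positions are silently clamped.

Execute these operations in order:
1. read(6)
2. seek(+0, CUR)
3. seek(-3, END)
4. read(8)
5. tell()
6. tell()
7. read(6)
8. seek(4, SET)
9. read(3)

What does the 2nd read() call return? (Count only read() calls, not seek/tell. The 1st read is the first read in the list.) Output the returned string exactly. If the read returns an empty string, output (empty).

Answer: DFD

Derivation:
After 1 (read(6)): returned '74X480', offset=6
After 2 (seek(+0, CUR)): offset=6
After 3 (seek(-3, END)): offset=12
After 4 (read(8)): returned 'DFD', offset=15
After 5 (tell()): offset=15
After 6 (tell()): offset=15
After 7 (read(6)): returned '', offset=15
After 8 (seek(4, SET)): offset=4
After 9 (read(3)): returned '80T', offset=7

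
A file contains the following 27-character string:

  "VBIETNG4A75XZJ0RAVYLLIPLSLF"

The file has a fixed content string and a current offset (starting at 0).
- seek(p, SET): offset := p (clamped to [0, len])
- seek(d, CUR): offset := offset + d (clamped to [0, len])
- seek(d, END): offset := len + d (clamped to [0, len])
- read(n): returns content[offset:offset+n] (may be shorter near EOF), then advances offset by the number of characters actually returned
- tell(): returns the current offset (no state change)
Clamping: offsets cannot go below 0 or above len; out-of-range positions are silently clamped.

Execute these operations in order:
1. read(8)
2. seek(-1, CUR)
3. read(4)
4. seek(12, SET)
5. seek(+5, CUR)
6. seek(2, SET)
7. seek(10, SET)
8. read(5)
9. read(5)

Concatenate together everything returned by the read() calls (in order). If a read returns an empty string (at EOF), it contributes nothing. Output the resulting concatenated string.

Answer: VBIETNG44A755XZJ0RAVYL

Derivation:
After 1 (read(8)): returned 'VBIETNG4', offset=8
After 2 (seek(-1, CUR)): offset=7
After 3 (read(4)): returned '4A75', offset=11
After 4 (seek(12, SET)): offset=12
After 5 (seek(+5, CUR)): offset=17
After 6 (seek(2, SET)): offset=2
After 7 (seek(10, SET)): offset=10
After 8 (read(5)): returned '5XZJ0', offset=15
After 9 (read(5)): returned 'RAVYL', offset=20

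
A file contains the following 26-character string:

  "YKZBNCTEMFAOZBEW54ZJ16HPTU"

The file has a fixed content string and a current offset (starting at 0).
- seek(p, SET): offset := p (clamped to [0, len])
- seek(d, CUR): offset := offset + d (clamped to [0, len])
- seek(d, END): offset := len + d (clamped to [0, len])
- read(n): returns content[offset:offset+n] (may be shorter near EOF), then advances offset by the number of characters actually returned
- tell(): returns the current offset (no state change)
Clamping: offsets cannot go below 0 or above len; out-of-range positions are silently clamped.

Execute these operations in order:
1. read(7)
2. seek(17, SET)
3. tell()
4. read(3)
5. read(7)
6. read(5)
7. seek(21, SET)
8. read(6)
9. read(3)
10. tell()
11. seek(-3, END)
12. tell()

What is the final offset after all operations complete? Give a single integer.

After 1 (read(7)): returned 'YKZBNCT', offset=7
After 2 (seek(17, SET)): offset=17
After 3 (tell()): offset=17
After 4 (read(3)): returned '4ZJ', offset=20
After 5 (read(7)): returned '16HPTU', offset=26
After 6 (read(5)): returned '', offset=26
After 7 (seek(21, SET)): offset=21
After 8 (read(6)): returned '6HPTU', offset=26
After 9 (read(3)): returned '', offset=26
After 10 (tell()): offset=26
After 11 (seek(-3, END)): offset=23
After 12 (tell()): offset=23

Answer: 23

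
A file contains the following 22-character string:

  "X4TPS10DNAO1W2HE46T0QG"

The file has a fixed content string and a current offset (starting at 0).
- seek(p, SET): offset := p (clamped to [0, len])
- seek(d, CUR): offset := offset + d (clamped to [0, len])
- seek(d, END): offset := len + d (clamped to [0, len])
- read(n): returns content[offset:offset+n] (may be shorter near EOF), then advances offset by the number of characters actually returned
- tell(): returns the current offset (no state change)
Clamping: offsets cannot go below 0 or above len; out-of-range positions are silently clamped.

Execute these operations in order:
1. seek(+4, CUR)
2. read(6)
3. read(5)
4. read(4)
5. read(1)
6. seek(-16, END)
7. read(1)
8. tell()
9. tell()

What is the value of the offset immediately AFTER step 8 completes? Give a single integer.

Answer: 7

Derivation:
After 1 (seek(+4, CUR)): offset=4
After 2 (read(6)): returned 'S10DNA', offset=10
After 3 (read(5)): returned 'O1W2H', offset=15
After 4 (read(4)): returned 'E46T', offset=19
After 5 (read(1)): returned '0', offset=20
After 6 (seek(-16, END)): offset=6
After 7 (read(1)): returned '0', offset=7
After 8 (tell()): offset=7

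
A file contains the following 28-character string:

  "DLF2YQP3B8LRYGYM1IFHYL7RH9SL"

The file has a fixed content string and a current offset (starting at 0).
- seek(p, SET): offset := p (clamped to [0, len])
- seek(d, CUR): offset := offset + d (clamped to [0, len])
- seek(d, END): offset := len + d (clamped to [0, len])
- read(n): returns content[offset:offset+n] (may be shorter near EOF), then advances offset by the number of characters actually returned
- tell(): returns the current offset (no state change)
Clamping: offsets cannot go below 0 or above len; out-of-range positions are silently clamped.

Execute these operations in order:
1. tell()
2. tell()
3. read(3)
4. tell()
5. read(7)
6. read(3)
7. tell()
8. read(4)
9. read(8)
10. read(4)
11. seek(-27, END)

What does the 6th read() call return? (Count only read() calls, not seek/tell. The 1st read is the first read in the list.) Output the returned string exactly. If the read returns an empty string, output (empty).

After 1 (tell()): offset=0
After 2 (tell()): offset=0
After 3 (read(3)): returned 'DLF', offset=3
After 4 (tell()): offset=3
After 5 (read(7)): returned '2YQP3B8', offset=10
After 6 (read(3)): returned 'LRY', offset=13
After 7 (tell()): offset=13
After 8 (read(4)): returned 'GYM1', offset=17
After 9 (read(8)): returned 'IFHYL7RH', offset=25
After 10 (read(4)): returned '9SL', offset=28
After 11 (seek(-27, END)): offset=1

Answer: 9SL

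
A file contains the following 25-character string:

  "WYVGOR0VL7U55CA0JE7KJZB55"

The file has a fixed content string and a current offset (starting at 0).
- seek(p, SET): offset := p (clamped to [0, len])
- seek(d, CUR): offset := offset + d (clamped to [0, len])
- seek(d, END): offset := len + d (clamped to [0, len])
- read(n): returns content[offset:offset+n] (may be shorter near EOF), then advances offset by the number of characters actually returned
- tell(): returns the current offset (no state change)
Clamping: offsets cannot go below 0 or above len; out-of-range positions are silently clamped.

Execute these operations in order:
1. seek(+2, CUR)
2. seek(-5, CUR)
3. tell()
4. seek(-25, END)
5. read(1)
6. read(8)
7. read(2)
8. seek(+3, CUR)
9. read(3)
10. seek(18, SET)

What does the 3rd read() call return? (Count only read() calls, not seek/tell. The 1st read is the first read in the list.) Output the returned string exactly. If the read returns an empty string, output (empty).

After 1 (seek(+2, CUR)): offset=2
After 2 (seek(-5, CUR)): offset=0
After 3 (tell()): offset=0
After 4 (seek(-25, END)): offset=0
After 5 (read(1)): returned 'W', offset=1
After 6 (read(8)): returned 'YVGOR0VL', offset=9
After 7 (read(2)): returned '7U', offset=11
After 8 (seek(+3, CUR)): offset=14
After 9 (read(3)): returned 'A0J', offset=17
After 10 (seek(18, SET)): offset=18

Answer: 7U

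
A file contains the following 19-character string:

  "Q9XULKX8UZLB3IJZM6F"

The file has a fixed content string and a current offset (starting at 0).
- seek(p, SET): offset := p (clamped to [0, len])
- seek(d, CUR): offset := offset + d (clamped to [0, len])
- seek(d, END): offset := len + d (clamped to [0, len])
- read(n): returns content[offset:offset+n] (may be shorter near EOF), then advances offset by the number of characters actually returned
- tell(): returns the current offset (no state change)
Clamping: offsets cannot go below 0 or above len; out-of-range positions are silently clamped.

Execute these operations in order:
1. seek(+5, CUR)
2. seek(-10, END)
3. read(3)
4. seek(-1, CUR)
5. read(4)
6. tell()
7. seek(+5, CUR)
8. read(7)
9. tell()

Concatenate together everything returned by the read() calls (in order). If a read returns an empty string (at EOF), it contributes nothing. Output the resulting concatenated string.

Answer: ZLBB3IJ

Derivation:
After 1 (seek(+5, CUR)): offset=5
After 2 (seek(-10, END)): offset=9
After 3 (read(3)): returned 'ZLB', offset=12
After 4 (seek(-1, CUR)): offset=11
After 5 (read(4)): returned 'B3IJ', offset=15
After 6 (tell()): offset=15
After 7 (seek(+5, CUR)): offset=19
After 8 (read(7)): returned '', offset=19
After 9 (tell()): offset=19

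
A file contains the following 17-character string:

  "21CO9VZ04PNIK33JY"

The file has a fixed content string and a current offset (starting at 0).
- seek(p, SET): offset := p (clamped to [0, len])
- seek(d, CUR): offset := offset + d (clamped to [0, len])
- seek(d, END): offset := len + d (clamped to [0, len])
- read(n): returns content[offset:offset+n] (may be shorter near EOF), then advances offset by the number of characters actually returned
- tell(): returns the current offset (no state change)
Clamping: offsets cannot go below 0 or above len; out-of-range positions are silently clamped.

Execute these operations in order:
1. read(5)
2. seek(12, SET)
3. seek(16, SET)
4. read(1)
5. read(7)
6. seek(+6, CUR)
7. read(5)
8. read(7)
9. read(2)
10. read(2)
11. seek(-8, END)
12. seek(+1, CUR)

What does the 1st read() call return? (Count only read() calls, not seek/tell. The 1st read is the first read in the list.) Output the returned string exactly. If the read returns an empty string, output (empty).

Answer: 21CO9

Derivation:
After 1 (read(5)): returned '21CO9', offset=5
After 2 (seek(12, SET)): offset=12
After 3 (seek(16, SET)): offset=16
After 4 (read(1)): returned 'Y', offset=17
After 5 (read(7)): returned '', offset=17
After 6 (seek(+6, CUR)): offset=17
After 7 (read(5)): returned '', offset=17
After 8 (read(7)): returned '', offset=17
After 9 (read(2)): returned '', offset=17
After 10 (read(2)): returned '', offset=17
After 11 (seek(-8, END)): offset=9
After 12 (seek(+1, CUR)): offset=10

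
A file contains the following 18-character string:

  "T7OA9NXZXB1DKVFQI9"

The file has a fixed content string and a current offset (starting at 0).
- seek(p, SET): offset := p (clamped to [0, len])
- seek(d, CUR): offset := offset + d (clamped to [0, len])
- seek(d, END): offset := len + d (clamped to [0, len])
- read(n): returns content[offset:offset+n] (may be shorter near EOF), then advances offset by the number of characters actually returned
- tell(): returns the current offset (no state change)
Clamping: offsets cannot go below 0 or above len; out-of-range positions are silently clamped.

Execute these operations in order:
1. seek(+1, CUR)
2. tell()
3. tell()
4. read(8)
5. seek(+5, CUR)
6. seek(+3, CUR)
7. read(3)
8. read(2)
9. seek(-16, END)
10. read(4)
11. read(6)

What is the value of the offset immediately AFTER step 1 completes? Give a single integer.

Answer: 1

Derivation:
After 1 (seek(+1, CUR)): offset=1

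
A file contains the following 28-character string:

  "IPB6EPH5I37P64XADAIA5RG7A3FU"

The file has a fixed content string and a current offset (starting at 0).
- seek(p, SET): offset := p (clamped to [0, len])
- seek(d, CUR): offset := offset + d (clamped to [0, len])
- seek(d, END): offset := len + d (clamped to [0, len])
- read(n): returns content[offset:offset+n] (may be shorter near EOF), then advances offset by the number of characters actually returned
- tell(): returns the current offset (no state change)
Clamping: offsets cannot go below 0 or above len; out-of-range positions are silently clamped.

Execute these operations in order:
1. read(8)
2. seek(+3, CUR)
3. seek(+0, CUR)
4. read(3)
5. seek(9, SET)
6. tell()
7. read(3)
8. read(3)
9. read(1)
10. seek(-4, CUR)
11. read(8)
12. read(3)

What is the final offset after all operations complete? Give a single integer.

Answer: 23

Derivation:
After 1 (read(8)): returned 'IPB6EPH5', offset=8
After 2 (seek(+3, CUR)): offset=11
After 3 (seek(+0, CUR)): offset=11
After 4 (read(3)): returned 'P64', offset=14
After 5 (seek(9, SET)): offset=9
After 6 (tell()): offset=9
After 7 (read(3)): returned '37P', offset=12
After 8 (read(3)): returned '64X', offset=15
After 9 (read(1)): returned 'A', offset=16
After 10 (seek(-4, CUR)): offset=12
After 11 (read(8)): returned '64XADAIA', offset=20
After 12 (read(3)): returned '5RG', offset=23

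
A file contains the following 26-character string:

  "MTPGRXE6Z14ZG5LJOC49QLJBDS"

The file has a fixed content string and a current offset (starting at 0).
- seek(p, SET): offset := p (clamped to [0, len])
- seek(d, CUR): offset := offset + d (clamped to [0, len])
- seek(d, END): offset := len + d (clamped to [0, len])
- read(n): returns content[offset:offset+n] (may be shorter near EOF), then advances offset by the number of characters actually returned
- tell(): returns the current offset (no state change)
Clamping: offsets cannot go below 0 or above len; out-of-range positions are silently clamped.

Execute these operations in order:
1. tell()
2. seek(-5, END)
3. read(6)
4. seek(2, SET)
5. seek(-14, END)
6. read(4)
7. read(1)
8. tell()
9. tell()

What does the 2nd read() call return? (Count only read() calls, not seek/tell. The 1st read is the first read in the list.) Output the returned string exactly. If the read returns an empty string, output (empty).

Answer: G5LJ

Derivation:
After 1 (tell()): offset=0
After 2 (seek(-5, END)): offset=21
After 3 (read(6)): returned 'LJBDS', offset=26
After 4 (seek(2, SET)): offset=2
After 5 (seek(-14, END)): offset=12
After 6 (read(4)): returned 'G5LJ', offset=16
After 7 (read(1)): returned 'O', offset=17
After 8 (tell()): offset=17
After 9 (tell()): offset=17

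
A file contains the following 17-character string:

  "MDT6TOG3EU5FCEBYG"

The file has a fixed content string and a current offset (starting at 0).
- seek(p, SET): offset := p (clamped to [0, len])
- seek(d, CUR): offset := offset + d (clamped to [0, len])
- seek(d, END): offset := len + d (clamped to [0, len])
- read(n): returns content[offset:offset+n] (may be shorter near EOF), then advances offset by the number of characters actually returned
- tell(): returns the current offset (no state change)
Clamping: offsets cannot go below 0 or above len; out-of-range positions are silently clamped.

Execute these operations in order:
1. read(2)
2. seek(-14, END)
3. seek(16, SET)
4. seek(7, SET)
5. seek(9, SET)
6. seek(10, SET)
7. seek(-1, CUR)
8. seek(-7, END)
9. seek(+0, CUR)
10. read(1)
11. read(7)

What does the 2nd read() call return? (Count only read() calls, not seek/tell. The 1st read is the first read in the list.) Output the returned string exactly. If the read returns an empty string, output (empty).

Answer: 5

Derivation:
After 1 (read(2)): returned 'MD', offset=2
After 2 (seek(-14, END)): offset=3
After 3 (seek(16, SET)): offset=16
After 4 (seek(7, SET)): offset=7
After 5 (seek(9, SET)): offset=9
After 6 (seek(10, SET)): offset=10
After 7 (seek(-1, CUR)): offset=9
After 8 (seek(-7, END)): offset=10
After 9 (seek(+0, CUR)): offset=10
After 10 (read(1)): returned '5', offset=11
After 11 (read(7)): returned 'FCEBYG', offset=17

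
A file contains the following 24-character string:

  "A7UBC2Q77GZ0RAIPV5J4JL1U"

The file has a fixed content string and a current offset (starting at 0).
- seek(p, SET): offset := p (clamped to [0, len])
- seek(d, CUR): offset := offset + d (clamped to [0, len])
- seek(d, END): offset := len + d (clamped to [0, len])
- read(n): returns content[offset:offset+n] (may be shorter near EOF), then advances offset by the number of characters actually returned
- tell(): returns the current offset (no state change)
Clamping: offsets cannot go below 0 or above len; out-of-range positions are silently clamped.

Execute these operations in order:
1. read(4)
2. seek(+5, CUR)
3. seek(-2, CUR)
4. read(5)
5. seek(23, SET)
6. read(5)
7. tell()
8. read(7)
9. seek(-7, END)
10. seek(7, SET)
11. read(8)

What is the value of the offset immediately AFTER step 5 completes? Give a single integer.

After 1 (read(4)): returned 'A7UB', offset=4
After 2 (seek(+5, CUR)): offset=9
After 3 (seek(-2, CUR)): offset=7
After 4 (read(5)): returned '77GZ0', offset=12
After 5 (seek(23, SET)): offset=23

Answer: 23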